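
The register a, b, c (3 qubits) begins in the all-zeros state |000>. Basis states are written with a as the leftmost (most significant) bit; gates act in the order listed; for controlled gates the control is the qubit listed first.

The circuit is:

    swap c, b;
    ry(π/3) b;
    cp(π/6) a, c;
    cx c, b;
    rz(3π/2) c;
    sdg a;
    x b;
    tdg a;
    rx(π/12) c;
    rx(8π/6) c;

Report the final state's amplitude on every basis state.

After the circuit, the state carries amplitude (-sqrt(2 - sqrt(2))/8 + sqrt(3*sqrt(2) + 6)/8)*exp(I*pi/4) on |000>, (sqrt(6 - 3*sqrt(2))/8 + sqrt(sqrt(2) + 2)/8)*exp(3*I*pi/4) on |001>, (-sqrt(6 - 3*sqrt(2))/8 + 3*sqrt(sqrt(2) + 2)/8)*exp(I*pi/4) on |010>, (3*sqrt(2 - sqrt(2))/8 + sqrt(3*sqrt(2) + 6)/8)*exp(3*I*pi/4) on |011>, 0 on |100>, 0 on |101>, 0 on |110>, 0 on |111>.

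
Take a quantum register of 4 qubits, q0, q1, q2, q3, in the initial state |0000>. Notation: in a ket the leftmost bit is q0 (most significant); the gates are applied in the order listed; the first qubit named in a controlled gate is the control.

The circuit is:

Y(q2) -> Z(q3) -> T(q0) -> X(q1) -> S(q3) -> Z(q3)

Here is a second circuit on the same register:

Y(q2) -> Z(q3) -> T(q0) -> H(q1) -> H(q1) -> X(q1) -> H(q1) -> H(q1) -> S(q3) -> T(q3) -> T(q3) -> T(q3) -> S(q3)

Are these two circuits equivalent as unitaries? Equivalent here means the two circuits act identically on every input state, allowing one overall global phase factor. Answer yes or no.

No — the two circuits implement different unitaries, even allowing a global phase.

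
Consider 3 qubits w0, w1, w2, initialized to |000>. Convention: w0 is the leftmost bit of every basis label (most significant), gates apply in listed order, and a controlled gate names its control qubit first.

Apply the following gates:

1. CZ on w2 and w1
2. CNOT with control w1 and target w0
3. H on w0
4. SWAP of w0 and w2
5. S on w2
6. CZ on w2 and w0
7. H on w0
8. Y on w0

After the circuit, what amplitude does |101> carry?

The amplitude on |101> is -1/2.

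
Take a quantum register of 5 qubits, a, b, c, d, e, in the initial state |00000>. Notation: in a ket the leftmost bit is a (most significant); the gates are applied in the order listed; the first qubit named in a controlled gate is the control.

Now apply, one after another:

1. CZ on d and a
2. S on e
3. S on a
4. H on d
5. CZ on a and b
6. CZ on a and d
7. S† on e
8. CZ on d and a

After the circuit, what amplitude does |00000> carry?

The final state's coefficient on |00000> equals sqrt(2)/2.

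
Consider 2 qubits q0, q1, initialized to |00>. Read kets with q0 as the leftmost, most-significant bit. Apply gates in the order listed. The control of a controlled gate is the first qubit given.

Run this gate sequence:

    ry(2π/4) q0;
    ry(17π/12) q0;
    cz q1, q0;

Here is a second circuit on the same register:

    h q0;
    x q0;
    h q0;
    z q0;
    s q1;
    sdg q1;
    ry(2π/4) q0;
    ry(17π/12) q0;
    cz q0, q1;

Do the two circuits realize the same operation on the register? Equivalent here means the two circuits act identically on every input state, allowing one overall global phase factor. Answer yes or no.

Yes — the two circuits implement the same unitary up to a global phase.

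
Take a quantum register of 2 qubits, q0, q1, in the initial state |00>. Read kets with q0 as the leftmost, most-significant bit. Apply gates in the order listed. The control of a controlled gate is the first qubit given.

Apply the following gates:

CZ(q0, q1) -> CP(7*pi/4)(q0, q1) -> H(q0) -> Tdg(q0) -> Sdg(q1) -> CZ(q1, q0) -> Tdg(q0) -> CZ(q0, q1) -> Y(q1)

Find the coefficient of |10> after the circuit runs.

The final state's coefficient on |10> equals 0.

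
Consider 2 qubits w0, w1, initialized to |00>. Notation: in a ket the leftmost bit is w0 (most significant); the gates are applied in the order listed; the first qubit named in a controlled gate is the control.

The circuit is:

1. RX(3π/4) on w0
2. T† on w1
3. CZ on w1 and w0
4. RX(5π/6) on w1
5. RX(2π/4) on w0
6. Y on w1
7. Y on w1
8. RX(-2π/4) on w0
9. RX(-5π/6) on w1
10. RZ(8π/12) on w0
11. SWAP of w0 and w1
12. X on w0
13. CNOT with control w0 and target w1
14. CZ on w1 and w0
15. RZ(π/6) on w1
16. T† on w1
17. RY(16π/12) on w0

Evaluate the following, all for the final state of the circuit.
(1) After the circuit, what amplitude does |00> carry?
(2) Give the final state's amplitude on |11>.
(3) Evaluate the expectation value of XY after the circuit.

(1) The amplitude on |00> is sqrt(3*sqrt(2) + 6)*exp(3*I*pi/4)/4.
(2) The amplitude on |11> is -I*sqrt(2 - sqrt(2))/4.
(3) In the final state, XY has expectation sqrt(3)/4.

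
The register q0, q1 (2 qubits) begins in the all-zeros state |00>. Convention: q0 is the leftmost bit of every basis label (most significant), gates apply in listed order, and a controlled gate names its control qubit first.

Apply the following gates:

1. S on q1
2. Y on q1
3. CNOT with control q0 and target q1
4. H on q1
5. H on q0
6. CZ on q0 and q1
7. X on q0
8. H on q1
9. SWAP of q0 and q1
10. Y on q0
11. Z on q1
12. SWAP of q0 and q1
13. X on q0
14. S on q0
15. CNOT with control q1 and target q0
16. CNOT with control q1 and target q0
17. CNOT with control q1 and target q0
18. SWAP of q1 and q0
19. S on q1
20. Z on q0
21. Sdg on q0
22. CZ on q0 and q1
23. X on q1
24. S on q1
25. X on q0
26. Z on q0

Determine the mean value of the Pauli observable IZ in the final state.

The observable IZ averages to -1.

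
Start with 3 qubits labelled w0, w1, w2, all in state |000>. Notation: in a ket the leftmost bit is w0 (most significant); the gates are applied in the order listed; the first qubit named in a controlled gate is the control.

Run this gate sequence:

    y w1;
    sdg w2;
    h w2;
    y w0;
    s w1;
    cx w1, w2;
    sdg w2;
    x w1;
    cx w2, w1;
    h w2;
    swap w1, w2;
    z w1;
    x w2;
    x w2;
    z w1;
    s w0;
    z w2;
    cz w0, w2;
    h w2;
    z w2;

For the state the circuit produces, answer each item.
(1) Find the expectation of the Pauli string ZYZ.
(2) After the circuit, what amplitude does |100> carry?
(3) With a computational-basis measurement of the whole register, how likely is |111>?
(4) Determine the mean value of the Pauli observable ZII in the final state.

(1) The expectation value of ZYZ is -1. Key observation: the block from step 12 through step 15 cancels to the identity and can be dropped.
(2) The final state's coefficient on |100> equals sqrt(2)*(1 - I)/4.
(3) The probability of measuring |111> is 1/4.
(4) The observable ZII averages to -1.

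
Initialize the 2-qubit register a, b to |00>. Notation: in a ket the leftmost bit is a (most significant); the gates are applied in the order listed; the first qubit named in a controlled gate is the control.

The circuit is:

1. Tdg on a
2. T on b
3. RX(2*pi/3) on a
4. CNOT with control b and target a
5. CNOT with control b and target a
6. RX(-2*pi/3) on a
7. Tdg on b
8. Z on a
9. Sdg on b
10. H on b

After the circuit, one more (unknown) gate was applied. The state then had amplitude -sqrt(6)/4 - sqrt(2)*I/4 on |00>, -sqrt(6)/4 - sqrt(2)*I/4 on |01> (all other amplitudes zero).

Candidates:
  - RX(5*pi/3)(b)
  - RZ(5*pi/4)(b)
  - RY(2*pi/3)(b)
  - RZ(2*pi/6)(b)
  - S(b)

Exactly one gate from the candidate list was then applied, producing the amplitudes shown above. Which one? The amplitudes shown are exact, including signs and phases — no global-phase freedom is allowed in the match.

The applied gate was RX(5*pi/3)(b). Key observation: steps 2-7 multiply out to the identity, so the circuit reduces to the remaining gates.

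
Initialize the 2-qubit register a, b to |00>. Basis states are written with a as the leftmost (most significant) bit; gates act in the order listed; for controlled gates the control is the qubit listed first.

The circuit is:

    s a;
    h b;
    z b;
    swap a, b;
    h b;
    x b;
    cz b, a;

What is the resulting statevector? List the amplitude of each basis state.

The resulting statevector has amplitude 1/2 on |00>, 1/2 on |01>, -1/2 on |10>, 1/2 on |11>.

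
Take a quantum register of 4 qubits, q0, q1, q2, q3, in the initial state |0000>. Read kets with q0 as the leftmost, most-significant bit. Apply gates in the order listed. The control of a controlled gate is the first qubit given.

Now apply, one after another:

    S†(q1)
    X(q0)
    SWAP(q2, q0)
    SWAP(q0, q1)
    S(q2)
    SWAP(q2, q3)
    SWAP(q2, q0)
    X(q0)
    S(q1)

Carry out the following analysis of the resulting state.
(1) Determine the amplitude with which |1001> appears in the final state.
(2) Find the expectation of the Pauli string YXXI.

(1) |1001> carries amplitude I in the final state.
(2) The observable YXXI averages to 0.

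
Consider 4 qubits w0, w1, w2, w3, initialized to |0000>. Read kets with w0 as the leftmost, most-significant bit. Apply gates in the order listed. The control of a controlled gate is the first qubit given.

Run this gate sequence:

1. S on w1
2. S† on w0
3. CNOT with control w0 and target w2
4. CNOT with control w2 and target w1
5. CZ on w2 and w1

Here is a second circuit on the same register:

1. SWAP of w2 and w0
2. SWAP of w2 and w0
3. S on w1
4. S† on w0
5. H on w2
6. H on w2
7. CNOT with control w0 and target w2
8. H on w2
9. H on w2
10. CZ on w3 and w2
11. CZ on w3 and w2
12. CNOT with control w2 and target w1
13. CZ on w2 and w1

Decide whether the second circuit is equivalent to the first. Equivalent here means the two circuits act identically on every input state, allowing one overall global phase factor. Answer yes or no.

Yes, they are equivalent — the unitaries differ by at most a global phase.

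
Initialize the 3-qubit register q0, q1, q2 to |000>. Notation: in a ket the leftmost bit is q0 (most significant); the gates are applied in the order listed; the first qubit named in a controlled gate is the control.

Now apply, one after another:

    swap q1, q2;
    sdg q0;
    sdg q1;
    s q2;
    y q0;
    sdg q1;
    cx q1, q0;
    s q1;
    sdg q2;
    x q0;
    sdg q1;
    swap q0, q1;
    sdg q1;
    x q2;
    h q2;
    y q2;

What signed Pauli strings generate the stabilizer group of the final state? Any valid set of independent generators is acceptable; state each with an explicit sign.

The final state is stabilized by the group generated by +IIX, +ZII, +IZI; other independent generating sets are equally valid.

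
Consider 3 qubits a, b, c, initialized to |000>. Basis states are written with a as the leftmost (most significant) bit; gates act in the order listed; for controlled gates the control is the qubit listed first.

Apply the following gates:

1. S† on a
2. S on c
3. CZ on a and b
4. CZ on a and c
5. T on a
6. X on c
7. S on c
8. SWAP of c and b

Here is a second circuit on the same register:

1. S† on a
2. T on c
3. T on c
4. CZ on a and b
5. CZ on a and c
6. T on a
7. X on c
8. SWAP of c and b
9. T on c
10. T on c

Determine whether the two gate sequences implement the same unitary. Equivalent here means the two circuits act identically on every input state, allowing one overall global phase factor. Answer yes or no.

No, they are not equivalent — no single phase factor reconciles the two unitaries.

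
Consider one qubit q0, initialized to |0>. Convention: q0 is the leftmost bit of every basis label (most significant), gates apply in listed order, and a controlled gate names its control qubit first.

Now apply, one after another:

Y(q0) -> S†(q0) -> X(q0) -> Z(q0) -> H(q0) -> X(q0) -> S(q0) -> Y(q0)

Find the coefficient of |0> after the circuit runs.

The amplitude on |0> is sqrt(2)/2.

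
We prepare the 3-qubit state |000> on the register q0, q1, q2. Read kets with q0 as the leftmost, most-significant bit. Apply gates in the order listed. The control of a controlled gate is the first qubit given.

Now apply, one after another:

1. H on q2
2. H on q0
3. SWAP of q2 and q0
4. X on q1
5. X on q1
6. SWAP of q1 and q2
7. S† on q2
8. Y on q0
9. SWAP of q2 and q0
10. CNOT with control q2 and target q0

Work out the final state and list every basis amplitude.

The resulting statevector has amplitude -I/2 on |000>, 0 on |001>, -I/2 on |010>, 0 on |011>, 0 on |100>, I/2 on |101>, 0 on |110>, I/2 on |111>. Key observation: steps 4-5 multiply out to the identity, so the circuit reduces to the remaining gates.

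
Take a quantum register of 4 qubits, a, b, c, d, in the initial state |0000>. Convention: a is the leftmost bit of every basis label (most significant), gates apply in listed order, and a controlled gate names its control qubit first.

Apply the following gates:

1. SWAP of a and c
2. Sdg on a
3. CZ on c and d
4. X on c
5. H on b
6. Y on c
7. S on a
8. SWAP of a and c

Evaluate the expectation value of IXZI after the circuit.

In the final state, IXZI has expectation 1.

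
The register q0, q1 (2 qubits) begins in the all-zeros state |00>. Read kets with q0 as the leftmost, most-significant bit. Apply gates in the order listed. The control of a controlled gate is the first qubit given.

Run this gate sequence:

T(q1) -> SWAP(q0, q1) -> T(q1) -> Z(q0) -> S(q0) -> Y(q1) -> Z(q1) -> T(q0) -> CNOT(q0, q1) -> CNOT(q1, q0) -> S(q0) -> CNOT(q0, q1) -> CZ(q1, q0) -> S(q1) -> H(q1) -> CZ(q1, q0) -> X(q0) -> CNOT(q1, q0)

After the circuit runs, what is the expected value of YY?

The observable YY averages to 1.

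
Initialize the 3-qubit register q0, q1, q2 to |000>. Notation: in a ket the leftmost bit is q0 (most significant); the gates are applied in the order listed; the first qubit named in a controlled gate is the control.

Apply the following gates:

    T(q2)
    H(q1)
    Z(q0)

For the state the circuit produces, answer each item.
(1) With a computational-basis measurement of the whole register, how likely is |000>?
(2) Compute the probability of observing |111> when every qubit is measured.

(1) A full measurement returns |000> with probability 1/2.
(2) The probability of measuring |111> is 0.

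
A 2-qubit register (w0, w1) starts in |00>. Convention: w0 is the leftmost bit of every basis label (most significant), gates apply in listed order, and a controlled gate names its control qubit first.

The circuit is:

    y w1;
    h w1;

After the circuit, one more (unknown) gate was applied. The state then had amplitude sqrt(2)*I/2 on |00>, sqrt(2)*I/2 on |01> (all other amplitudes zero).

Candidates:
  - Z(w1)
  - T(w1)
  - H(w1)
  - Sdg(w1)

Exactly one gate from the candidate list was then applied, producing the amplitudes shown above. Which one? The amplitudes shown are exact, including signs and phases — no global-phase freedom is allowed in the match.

The applied gate was Z(w1).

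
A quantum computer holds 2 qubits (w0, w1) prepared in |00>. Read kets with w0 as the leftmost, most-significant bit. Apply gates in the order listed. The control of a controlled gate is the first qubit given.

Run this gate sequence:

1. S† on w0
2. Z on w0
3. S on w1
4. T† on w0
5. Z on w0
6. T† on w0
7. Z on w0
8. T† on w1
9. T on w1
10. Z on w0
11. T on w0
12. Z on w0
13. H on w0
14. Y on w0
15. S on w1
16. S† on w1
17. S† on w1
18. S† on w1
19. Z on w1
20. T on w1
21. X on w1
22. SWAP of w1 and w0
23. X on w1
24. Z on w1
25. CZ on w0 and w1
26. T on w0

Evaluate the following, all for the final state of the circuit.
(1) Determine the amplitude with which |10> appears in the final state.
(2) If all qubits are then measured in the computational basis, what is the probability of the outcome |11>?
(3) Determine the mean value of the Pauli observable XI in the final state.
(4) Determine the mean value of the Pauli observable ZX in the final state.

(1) |10> carries amplitude sqrt(2)*exp(3*I*pi/4)/2 in the final state. Key observation: the block from step 6 through step 11 cancels to the identity and can be dropped.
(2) The probability of measuring |11> is 1/2.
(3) The observable XI averages to 0.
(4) In the final state, ZX has expectation 1.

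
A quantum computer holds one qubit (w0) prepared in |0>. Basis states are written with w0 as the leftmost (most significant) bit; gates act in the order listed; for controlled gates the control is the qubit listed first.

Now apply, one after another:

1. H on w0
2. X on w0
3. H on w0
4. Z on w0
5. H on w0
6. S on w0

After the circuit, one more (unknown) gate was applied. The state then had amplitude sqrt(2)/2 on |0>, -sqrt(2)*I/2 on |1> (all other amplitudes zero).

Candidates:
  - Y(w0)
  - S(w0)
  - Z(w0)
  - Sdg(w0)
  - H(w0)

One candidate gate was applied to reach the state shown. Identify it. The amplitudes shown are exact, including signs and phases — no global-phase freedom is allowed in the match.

It was Z(w0) that produced the state shown. Key observation: gates 1-4 undo each other exactly, leaving only the rest of the circuit to track.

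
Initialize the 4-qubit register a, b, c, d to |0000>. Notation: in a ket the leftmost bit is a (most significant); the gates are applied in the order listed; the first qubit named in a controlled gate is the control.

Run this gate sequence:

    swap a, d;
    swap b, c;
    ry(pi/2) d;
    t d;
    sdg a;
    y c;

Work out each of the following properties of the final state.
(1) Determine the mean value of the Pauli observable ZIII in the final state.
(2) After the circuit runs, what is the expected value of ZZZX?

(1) The observable ZIII averages to 1.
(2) In the final state, ZZZX has expectation -sqrt(2)/2.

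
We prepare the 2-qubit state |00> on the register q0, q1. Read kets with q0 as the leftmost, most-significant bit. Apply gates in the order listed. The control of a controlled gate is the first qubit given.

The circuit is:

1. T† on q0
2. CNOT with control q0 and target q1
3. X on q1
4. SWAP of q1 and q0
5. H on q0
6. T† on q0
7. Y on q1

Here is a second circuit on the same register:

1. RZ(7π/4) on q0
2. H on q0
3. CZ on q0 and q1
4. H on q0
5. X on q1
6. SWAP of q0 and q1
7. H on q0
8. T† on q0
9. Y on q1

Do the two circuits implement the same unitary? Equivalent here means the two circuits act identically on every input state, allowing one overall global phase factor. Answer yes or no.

No, they are not equivalent — no single phase factor reconciles the two unitaries.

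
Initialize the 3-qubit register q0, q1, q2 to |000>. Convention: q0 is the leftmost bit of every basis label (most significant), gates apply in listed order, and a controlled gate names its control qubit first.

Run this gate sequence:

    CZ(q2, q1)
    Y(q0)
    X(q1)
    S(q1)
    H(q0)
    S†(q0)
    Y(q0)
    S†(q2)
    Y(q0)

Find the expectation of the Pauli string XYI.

The expectation value of XYI is 0.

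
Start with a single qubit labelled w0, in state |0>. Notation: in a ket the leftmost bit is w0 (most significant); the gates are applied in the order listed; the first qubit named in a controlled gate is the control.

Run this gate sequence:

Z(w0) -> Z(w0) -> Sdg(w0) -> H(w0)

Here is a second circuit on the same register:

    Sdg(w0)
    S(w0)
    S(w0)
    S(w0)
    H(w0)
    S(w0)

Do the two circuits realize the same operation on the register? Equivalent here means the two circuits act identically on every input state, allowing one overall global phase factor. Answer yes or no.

No, they are not equivalent — no single phase factor reconciles the two unitaries.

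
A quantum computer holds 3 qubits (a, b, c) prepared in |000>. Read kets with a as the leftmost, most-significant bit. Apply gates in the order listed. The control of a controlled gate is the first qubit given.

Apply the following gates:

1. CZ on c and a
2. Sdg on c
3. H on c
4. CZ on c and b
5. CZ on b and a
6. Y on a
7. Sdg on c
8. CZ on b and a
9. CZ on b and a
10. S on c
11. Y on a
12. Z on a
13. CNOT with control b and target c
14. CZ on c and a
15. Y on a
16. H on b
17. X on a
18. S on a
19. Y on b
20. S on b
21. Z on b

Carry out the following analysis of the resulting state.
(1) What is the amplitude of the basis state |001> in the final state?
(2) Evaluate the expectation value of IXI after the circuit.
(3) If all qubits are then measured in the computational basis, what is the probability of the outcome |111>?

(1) The final state's coefficient on |001> equals 1/2. Key observation: the block from step 6 through step 11 cancels to the identity and can be dropped.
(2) The observable IXI averages to 0.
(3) The probability of measuring |111> is 0.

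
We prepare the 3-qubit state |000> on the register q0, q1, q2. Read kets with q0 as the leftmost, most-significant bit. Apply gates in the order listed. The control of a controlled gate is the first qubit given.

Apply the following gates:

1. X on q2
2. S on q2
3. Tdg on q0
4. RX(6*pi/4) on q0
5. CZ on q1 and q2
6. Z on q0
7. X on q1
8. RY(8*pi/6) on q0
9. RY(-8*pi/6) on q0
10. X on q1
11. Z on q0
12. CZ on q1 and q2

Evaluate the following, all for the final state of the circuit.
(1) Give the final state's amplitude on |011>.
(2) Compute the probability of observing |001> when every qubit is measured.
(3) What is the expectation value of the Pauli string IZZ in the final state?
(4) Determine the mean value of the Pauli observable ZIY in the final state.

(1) The amplitude on |011> is 0.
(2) A full measurement returns |001> with probability 1/2.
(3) In the final state, IZZ has expectation -1.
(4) The expectation value of ZIY is 0.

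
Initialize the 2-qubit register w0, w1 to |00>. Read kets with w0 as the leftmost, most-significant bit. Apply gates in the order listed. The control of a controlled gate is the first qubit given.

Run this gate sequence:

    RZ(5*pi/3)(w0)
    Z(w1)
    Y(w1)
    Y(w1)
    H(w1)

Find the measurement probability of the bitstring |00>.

A full measurement returns |00> with probability 1/2.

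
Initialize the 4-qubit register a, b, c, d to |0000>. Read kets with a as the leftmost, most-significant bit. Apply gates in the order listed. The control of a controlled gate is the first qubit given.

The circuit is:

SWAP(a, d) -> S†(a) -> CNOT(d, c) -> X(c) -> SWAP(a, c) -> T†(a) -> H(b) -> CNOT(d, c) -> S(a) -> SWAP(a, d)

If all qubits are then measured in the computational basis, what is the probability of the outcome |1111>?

Outcome |1111> occurs with probability 0.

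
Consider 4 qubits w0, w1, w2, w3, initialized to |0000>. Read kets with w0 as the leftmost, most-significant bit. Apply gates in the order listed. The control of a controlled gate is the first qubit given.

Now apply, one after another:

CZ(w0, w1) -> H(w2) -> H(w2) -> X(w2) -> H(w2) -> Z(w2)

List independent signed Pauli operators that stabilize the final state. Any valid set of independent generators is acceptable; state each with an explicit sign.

The stabilizer group can be generated by +IIXI, +ZIII, +IZII, +IIIZ, among other valid generating sets. Key observation: gates 3-6 undo each other exactly, leaving only the rest of the circuit to track.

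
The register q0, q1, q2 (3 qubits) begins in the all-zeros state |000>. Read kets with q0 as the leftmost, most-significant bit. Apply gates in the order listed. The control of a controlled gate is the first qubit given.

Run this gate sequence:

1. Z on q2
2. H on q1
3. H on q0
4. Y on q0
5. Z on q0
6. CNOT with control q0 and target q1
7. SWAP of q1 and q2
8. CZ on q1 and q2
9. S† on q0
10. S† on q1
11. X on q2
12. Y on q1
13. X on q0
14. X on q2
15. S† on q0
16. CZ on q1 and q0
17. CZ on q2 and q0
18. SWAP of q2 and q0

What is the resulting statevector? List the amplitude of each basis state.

After the circuit, the state carries amplitude 0 on |000>, 0 on |001>, -I/2 on |010>, I/2 on |011>, 0 on |100>, 0 on |101>, -I/2 on |110>, -I/2 on |111>.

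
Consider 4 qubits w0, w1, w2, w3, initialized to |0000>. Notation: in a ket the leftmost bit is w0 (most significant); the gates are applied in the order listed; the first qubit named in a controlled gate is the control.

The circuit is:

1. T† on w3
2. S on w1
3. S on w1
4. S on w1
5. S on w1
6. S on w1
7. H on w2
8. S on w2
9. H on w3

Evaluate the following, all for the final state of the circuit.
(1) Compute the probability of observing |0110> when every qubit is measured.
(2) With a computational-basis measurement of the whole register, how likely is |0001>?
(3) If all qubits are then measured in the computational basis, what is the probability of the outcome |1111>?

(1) A full measurement returns |0110> with probability 0.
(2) A full measurement returns |0001> with probability 1/4.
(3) Outcome |1111> occurs with probability 0.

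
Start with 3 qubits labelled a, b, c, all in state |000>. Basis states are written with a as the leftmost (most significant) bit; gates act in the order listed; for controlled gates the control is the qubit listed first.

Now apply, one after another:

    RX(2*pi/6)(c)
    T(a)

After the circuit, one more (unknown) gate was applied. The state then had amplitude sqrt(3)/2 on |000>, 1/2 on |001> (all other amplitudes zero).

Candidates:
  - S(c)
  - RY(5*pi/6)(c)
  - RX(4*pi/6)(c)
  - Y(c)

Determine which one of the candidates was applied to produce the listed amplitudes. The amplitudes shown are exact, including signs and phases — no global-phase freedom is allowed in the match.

The unique candidate consistent with the amplitudes is S(c).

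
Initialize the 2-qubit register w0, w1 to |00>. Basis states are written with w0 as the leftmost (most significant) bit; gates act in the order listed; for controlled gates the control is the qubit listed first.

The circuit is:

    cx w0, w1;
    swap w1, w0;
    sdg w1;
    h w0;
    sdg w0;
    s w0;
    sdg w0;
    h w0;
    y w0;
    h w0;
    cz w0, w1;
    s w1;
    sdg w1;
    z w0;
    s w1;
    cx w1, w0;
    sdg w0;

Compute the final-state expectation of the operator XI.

In the final state, XI has expectation 1.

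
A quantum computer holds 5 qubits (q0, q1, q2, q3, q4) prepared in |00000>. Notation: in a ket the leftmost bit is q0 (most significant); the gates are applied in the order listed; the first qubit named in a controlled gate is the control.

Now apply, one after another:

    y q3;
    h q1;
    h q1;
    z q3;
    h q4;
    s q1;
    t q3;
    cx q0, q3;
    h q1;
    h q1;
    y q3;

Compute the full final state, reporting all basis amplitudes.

The resulting statevector has amplitude -sqrt(2)*exp(I*pi/4)/2 on |00000>, -sqrt(2)*exp(I*pi/4)/2 on |00001>, and 0 on every other basis state.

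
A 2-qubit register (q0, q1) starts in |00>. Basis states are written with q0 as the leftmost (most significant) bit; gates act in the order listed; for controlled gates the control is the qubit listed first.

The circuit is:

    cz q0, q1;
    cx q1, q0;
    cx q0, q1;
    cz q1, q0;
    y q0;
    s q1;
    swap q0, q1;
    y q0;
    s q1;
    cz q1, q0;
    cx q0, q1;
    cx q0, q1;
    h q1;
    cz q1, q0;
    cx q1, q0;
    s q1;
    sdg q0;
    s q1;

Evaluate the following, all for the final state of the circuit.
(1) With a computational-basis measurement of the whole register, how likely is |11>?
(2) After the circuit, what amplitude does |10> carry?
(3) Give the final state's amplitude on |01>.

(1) The probability of measuring |11> is 0.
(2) |10> carries amplitude sqrt(2)/2 in the final state.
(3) The final state's coefficient on |01> equals -sqrt(2)*I/2.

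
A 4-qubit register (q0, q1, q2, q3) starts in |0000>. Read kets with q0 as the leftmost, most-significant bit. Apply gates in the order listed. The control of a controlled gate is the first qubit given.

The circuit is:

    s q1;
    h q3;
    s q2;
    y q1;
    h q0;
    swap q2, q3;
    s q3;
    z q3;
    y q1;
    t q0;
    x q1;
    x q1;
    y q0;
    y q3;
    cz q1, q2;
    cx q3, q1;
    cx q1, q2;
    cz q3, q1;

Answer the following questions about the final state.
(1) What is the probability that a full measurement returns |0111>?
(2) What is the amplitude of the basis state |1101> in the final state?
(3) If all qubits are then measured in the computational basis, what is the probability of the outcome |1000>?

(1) The probability of measuring |0111> is 1/4.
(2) The amplitude on |1101> is 1/2.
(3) A full measurement returns |1000> with probability 0.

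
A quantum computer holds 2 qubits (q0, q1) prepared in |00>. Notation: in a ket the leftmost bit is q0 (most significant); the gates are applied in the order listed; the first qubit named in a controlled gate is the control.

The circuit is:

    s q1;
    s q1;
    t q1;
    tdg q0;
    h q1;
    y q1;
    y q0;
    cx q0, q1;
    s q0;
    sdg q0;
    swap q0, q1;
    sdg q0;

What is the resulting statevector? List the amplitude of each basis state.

The resulting statevector has amplitude 0 on |00>, -sqrt(2)/2 on |01>, 0 on |10>, -sqrt(2)*I/2 on |11>.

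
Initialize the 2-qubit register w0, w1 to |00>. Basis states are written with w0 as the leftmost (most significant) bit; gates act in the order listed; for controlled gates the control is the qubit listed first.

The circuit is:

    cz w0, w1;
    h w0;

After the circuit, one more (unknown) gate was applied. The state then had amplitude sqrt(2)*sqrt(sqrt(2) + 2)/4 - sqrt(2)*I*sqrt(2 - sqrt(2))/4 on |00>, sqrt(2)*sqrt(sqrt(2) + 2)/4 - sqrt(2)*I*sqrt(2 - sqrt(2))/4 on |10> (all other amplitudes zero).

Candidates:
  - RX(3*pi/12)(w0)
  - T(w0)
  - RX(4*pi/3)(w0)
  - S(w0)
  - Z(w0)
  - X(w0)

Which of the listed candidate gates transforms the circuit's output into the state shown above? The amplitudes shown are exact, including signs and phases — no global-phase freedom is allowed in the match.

The unique candidate consistent with the amplitudes is RX(3*pi/12)(w0).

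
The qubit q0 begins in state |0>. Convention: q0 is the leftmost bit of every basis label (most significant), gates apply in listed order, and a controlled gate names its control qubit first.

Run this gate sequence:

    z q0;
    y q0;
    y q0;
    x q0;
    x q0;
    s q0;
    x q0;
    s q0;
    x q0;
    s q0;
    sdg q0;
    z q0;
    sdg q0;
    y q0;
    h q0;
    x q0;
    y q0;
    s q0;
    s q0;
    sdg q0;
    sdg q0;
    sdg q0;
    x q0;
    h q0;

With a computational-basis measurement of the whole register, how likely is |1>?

A full measurement returns |1> with probability 1/2.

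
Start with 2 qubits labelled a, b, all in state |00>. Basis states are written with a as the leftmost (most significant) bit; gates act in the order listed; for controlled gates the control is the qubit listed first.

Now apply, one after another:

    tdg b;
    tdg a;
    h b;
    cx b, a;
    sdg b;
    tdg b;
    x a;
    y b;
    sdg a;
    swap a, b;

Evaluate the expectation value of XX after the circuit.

In the final state, XX has expectation -sqrt(2)/2.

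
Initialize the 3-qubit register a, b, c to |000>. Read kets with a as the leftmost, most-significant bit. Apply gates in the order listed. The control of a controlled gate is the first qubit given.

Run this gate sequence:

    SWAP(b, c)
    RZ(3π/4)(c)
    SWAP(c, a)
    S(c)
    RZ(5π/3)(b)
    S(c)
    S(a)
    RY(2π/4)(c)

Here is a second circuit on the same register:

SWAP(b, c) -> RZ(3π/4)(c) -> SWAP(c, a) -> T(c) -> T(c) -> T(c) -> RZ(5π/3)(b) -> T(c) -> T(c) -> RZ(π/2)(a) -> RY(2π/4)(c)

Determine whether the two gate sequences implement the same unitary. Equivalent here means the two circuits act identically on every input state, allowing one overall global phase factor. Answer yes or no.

No — the two circuits implement different unitaries, even allowing a global phase.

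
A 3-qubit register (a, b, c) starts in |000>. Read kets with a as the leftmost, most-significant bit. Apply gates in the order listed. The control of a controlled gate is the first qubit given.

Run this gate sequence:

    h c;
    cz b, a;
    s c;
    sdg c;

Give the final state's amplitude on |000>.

The final state's coefficient on |000> equals sqrt(2)/2. Key observation: steps 3-4 multiply out to the identity, so the circuit reduces to the remaining gates.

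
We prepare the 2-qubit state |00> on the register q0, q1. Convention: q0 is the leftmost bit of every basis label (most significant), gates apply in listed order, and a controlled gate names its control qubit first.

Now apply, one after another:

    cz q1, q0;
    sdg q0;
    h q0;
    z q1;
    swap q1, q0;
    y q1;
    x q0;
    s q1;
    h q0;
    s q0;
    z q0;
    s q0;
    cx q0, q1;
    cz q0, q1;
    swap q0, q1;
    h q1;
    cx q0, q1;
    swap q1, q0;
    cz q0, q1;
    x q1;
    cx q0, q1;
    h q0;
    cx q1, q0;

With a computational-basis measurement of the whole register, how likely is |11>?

The probability of measuring |11> is 1/4.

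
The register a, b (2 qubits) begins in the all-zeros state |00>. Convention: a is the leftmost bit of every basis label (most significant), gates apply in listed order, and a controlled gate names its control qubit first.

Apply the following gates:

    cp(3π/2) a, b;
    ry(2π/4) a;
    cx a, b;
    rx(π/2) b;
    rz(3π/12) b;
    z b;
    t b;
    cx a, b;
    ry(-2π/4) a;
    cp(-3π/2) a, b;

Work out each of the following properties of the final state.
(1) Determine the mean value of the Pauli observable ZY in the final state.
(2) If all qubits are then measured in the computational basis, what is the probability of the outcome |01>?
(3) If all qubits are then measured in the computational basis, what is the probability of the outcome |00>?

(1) In the final state, ZY has expectation -1/2.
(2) A full measurement returns |01> with probability 1/4.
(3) The probability of measuring |00> is 1/4.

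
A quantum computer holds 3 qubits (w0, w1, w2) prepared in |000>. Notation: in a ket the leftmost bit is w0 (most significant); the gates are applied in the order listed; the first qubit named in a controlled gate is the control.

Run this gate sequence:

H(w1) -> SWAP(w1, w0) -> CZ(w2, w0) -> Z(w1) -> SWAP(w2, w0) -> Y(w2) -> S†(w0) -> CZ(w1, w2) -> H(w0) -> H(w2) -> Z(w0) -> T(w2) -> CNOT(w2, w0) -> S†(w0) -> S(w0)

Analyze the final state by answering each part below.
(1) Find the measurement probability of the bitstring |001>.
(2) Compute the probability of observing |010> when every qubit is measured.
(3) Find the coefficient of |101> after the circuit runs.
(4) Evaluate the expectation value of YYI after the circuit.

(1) A full measurement returns |001> with probability 1/2.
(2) Outcome |010> occurs with probability 0.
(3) |101> carries amplitude -sqrt(2)*exp(3*I*pi/4)/2 in the final state.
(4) The observable YYI averages to 0.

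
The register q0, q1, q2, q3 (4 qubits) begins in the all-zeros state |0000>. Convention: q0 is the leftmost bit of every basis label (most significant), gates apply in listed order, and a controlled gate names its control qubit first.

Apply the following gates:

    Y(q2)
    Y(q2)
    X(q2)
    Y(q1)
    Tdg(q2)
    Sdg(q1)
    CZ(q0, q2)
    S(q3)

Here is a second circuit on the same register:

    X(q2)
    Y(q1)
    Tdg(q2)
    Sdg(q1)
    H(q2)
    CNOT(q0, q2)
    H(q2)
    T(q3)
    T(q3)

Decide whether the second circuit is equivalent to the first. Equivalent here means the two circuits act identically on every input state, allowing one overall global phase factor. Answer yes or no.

Yes — the two circuits implement the same unitary up to a global phase.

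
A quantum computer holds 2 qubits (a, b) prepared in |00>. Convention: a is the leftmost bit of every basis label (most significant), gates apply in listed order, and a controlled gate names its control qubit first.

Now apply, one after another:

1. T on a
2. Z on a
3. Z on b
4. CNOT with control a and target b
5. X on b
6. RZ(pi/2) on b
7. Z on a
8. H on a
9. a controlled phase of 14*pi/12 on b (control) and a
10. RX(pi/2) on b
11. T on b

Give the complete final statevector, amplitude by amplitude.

The final amplitudes are -exp(3*I*pi/4)/2 on |00>, I/2 on |01>, exp(11*I*pi/12)/2 on |10>, -exp(2*I*pi/3)/2 on |11>.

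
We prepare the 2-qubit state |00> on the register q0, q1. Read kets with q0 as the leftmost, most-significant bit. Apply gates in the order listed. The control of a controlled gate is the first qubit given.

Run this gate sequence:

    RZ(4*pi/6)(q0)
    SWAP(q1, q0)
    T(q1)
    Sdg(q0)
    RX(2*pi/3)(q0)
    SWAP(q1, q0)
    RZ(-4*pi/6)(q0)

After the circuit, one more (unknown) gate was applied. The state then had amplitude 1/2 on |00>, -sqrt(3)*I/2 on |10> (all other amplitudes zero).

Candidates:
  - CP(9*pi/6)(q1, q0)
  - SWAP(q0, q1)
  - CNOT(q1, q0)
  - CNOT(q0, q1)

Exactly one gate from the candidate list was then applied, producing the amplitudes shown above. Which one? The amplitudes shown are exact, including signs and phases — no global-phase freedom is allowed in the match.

It was SWAP(q0, q1) that produced the state shown.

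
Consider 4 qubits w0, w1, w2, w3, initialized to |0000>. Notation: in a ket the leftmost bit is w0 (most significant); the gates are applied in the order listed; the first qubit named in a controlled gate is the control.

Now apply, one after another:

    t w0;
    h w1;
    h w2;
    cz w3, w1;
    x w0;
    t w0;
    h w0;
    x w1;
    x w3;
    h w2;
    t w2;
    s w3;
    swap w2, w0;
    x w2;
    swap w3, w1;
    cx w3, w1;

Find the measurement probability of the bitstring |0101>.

A full measurement returns |0101> with probability 0.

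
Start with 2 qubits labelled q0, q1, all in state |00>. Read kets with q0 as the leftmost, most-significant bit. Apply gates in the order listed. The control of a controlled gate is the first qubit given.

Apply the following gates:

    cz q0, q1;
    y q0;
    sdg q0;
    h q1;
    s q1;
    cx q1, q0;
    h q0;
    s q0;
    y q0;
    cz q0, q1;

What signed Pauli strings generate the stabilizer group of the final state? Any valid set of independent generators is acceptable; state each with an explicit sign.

The stabilizer group can be generated by -YI, -IY, among other valid generating sets.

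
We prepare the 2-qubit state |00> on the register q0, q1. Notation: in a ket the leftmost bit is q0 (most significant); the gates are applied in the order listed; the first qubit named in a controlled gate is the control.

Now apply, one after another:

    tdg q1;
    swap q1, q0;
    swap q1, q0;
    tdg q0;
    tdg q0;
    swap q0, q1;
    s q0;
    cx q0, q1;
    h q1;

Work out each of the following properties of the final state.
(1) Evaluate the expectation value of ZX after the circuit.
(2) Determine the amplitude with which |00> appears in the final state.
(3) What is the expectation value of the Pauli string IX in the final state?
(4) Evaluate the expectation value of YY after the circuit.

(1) The observable ZX averages to 1. Key observation: steps 2-3 multiply out to the identity, so the circuit reduces to the remaining gates.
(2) The final state's coefficient on |00> equals sqrt(2)/2.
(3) The expectation value of IX is 1.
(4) The observable YY averages to 0.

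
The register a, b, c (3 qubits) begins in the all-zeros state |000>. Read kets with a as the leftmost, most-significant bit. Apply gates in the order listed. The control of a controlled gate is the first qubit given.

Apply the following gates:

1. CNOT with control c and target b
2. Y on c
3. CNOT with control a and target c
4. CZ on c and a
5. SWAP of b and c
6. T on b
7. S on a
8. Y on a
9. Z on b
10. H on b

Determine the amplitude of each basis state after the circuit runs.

After the circuit, the state carries amplitude sqrt(2)*exp(I*pi/4)/2 on |100>, -sqrt(2)*exp(I*pi/4)/2 on |110>, and 0 on every other basis state.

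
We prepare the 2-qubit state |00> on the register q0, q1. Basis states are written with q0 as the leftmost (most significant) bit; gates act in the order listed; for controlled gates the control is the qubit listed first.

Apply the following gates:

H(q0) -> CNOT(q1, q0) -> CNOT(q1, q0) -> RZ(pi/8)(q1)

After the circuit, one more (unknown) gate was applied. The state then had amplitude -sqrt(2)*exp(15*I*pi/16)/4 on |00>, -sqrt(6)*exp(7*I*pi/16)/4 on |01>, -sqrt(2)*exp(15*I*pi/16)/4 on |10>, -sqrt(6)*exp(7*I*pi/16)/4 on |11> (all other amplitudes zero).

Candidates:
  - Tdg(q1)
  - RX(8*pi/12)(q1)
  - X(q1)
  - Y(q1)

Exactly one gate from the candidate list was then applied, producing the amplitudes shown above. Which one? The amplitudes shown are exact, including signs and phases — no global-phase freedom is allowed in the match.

It was RX(8*pi/12)(q1) that produced the state shown. Key observation: steps 2-3 multiply out to the identity, so the circuit reduces to the remaining gates.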